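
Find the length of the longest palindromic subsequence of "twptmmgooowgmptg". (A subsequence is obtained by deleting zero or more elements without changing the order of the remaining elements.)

One longest palindromic subsequence is tpmgooogmpt (positions 1,3,5,7,8,9,10,12,13,14,15); it reads the same forward and backward, and the interval DP gives dp[1][16] = 11.

11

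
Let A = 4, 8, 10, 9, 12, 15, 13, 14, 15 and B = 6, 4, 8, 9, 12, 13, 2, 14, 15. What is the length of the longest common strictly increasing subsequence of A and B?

7

For each value that appears in both, track the longest common increasing run ending there.
The best achievable length is 7; one witness is 4, 8, 9, 12, 13, 14, 15 (A-positions 1,2,4,5,7,8,9, B-positions 2,3,4,5,6,8,9).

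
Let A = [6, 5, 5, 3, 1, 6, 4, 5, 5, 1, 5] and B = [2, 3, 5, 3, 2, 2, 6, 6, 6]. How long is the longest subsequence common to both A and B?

A longest common subsequence is 5, 3, 6 (length 3); the LCS DP confirms no longer common subsequence exists.

3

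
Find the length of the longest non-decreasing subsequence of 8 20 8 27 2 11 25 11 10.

Scanning left to right, the best length ending at each element is: 8→1, 20→2, 8→2, 27→3, 2→1, 11→3, 25→4, 11→4, 10→3.
So the longest non-decreasing subsequence has length 4, e.g. 8, 8, 11, 25.

4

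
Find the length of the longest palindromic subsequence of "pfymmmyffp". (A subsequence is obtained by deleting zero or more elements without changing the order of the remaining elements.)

9

One longest palindromic subsequence is pfymmmyfp (positions 1,2,3,4,5,6,7,9,10); it reads the same forward and backward, and the interval DP gives dp[1][10] = 9.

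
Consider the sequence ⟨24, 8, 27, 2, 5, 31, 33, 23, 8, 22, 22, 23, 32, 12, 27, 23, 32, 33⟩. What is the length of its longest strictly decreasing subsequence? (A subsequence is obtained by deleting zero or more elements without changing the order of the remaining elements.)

One longest decreasing subsequence is 24, 23, 22, 12 (positions 1,8,10,14), of length 4; no longer one exists.

4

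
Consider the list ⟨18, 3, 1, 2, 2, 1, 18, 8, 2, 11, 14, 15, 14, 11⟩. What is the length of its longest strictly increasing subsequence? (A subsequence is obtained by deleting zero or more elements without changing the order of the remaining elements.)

6

Scanning left to right, the best length ending at each element is: 18→1, 3→1, 1→1, 2→2, 2→2, 1→1, 18→3, 8→3, 2→2, 11→4, 14→5, 15→6, 14→5, 11→4.
So the longest increasing subsequence has length 6, e.g. 1, 2, 8, 11, 14, 15.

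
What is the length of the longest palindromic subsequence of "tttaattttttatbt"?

One longest palindromic subsequence is ttattttttatt (positions 1,3,4,6,7,8,9,10,11,12,13,15); it reads the same forward and backward, and the interval DP gives dp[1][15] = 12.

12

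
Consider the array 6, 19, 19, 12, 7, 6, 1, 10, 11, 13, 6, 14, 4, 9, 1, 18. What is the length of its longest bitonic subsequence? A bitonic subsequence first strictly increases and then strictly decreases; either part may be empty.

8

Let inc[i] be the LIS ending at i and dec[i] the longest strictly decreasing subsequence starting at i. inc = [1, 2, 2, 2, 2, 1, 1, 3, 4, 5, 2, 6, 2, 3, 1, 7], dec = [3, 6, 6, 5, 4, 3, 1, 4, 4, 4, 3, 3, 2, 2, 1, 1].
max_i inc[i]+dec[i]−1 = 8, with one witness 6, 7, 10, 11, 13, 6, 4, 1.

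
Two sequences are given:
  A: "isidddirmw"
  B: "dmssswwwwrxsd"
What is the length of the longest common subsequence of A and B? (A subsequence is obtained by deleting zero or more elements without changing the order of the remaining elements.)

A longest common subsequence is dmw (length 3); the LCS DP confirms no longer common subsequence exists.

3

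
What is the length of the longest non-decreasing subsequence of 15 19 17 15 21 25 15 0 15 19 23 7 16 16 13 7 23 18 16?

7

Let dp[i] be the longest non-decreasing subsequence ending at position i. Then dp = [1, 2, 2, 2, 3, 4, 3, 1, 4, 5, 6, 2, 5, 6, 3, 3, 7, 7, 7].
The maximum is 7; one witness is 15, 15, 15, 15, 19, 23, 23 at positions 1,4,7,9,10,11,17.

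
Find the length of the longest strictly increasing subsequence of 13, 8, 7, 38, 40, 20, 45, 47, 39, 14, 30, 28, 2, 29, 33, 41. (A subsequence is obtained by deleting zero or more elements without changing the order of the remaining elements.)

Let dp[i] be the longest increasing subsequence ending at position i. Then dp = [1, 1, 1, 2, 3, 2, 4, 5, 3, 2, 3, 3, 1, 4, 5, 6].
The maximum is 6; one witness is 13, 20, 28, 29, 33, 41 at positions 1,6,12,14,15,16.

6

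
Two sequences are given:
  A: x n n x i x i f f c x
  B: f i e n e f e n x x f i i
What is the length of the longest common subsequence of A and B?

5

Backtracking the LCS table gives one alignment: n (A2,B4) → n (A3,B8) → x (A4,B10) → i (A5,B12) → i (A7,B13).
So the longest common subsequence has length 5.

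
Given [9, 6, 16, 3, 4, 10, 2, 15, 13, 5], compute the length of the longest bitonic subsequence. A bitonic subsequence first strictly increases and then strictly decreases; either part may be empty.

One longest bitonic subsequence is 3, 4, 10, 15, 13, 5 (positions 4,5,6,8,9,10): it rises to 15 then falls. Length 6 is optimal.

6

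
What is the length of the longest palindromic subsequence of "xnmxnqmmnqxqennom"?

One longest palindromic subsequence is mnnqxqnnm (positions 3,5,9,10,11,12,14,15,17); it reads the same forward and backward, and the interval DP gives dp[1][17] = 9.

9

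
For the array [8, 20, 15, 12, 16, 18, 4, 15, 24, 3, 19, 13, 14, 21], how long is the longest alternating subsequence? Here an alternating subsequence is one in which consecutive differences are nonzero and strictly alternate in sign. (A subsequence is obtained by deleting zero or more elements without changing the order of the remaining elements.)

Track the best alternating length ending on an up-step vs a down-step at each position: up/down = 1/1, 2/1, 2/3, 2/3, 4/3, 4/3, 1/5, 6/5, 6/1, 1/7, 8/7, 8/9, 10/9, 10/7.
The maximum over both is 10; one such subsequence is 8, 20, 15, 16, 4, 15, 3, 19, 13, 14.

10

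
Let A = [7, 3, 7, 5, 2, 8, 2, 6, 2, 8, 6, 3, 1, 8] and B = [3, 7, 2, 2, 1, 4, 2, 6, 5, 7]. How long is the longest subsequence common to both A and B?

6

A longest common subsequence is 3, 7, 2, 2, 2, 6 (length 6); the LCS DP confirms no longer common subsequence exists.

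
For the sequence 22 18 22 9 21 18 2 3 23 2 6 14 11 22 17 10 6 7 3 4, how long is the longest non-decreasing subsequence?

Let dp[i] be the longest non-decreasing subsequence ending at position i. Then dp = [1, 1, 2, 1, 2, 2, 1, 2, 3, 2, 3, 4, 4, 5, 5, 4, 4, 5, 3, 4].
The maximum is 5; one witness is 2, 3, 6, 14, 22 at positions 7,8,11,12,14.

5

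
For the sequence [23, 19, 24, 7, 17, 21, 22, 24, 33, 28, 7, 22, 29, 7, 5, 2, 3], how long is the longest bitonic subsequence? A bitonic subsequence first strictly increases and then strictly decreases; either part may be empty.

11

Let inc[i] be the LIS ending at i and dec[i] the longest strictly decreasing subsequence starting at i. inc = [1, 1, 2, 1, 2, 3, 4, 5, 6, 6, 1, 4, 7, 1, 1, 1, 2], dec = [6, 5, 5, 3, 4, 4, 4, 5, 6, 5, 3, 4, 4, 3, 2, 1, 1].
max_i inc[i]+dec[i]−1 = 11, with one witness 7, 17, 21, 22, 24, 33, 28, 22, 7, 5, 3.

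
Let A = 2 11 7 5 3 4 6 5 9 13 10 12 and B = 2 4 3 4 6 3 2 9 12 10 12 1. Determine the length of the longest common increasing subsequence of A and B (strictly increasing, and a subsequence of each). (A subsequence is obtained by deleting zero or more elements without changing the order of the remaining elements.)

7

For each value that appears in both, track the longest common increasing run ending there.
The best achievable length is 7; one witness is 2, 3, 4, 6, 9, 10, 12 (A-positions 1,5,6,7,9,11,12, B-positions 1,3,4,5,8,10,11).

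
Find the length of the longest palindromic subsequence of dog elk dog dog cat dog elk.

5

One longest palindromic subsequence is elk dog cat dog elk (positions 2,3,5,6,7); it reads the same forward and backward, and the interval DP gives dp[1][7] = 5.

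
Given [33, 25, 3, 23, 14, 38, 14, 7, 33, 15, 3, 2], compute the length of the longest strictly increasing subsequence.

One longest increasing subsequence is 3, 23, 38 (positions 3,4,6), of length 3; no longer one exists.

3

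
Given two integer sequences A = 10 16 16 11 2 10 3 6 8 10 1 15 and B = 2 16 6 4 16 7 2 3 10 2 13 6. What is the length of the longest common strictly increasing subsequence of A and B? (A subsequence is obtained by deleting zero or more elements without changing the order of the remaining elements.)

A longest common strictly increasing subsequence is 2, 6, 10 (length 3); it appears in order in both A and B, and no longer such subsequence exists.

3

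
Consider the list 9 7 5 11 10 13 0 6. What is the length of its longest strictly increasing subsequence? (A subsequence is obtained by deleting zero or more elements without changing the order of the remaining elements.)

Let dp[i] be the longest increasing subsequence ending at position i. Then dp = [1, 1, 1, 2, 2, 3, 1, 2].
The maximum is 3; one witness is 9, 11, 13 at positions 1,4,6.

3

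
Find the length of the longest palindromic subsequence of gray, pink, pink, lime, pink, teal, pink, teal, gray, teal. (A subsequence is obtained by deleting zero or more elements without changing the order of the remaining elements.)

Using dp[i][j] = 2 + dp[i+1][j−1] if the ends match, else max(dp[i+1][j], dp[i][j−1]):
dp[1][10] = 7. A witness is gray pink pink lime pink pink gray at positions 1,2,3,4,5,7,9.

7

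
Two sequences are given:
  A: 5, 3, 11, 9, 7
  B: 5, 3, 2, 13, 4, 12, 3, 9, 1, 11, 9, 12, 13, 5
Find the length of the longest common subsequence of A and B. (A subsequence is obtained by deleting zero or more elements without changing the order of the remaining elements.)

Backtracking the LCS table gives one alignment: 5 (A1,B1) → 3 (A2,B7) → 11 (A3,B10) → 9 (A4,B11).
So the longest common subsequence has length 4.

4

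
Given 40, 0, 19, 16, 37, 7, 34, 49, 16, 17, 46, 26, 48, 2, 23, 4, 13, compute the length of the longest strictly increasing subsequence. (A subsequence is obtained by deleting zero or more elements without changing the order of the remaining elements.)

6

Let dp[i] be the longest increasing subsequence ending at position i. Then dp = [1, 1, 2, 2, 3, 2, 3, 4, 3, 4, 5, 5, 6, 2, 5, 3, 4].
The maximum is 6; one witness is 0, 7, 16, 17, 46, 48 at positions 2,6,9,10,11,13.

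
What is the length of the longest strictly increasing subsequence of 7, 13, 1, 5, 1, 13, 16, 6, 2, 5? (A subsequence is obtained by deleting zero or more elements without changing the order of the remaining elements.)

4

Let dp[i] be the longest increasing subsequence ending at position i. Then dp = [1, 2, 1, 2, 1, 3, 4, 3, 2, 3].
The maximum is 4; one witness is 1, 5, 13, 16 at positions 3,4,6,7.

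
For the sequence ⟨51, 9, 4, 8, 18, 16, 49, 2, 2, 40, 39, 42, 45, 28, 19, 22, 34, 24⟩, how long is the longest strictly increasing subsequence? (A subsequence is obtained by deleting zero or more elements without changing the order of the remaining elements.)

6

One longest increasing subsequence is 4, 8, 18, 40, 42, 45 (positions 3,4,5,10,12,13), of length 6; no longer one exists.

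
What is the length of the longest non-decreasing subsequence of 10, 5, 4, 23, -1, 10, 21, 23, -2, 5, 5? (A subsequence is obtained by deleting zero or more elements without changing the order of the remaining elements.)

One longest non-decreasing subsequence is 10, 10, 21, 23 (positions 1,6,7,8), of length 4; no longer one exists.

4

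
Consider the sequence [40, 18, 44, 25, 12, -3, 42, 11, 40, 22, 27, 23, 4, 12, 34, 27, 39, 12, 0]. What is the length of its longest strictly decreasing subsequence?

Scanning left to right, the best length ending at each element is: 40→1, 18→2, 44→1, 25→2, 12→3, -3→4, 42→2, 11→4, 40→3, 22→4, 27→4, 23→5, 4→6, 12→6, 34→4, 27→5, 39→4, 12→6, 0→7.
So the longest decreasing subsequence has length 7, e.g. 44, 42, 40, 27, 23, 4, 0.

7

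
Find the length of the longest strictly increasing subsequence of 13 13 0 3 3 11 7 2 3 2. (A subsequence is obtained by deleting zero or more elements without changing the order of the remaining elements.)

Scanning left to right, the best length ending at each element is: 13→1, 13→1, 0→1, 3→2, 3→2, 11→3, 7→3, 2→2, 3→3, 2→2.
So the longest increasing subsequence has length 3, e.g. 0, 3, 11.

3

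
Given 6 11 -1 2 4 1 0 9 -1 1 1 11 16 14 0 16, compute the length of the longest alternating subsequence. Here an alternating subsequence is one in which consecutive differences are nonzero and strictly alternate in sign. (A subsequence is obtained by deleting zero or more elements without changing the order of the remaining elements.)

A longest alternating subsequence is 6, 11, -1, 2, 1, 9, -1, 16, 14, 16 (positions 1,2,3,4,6,8,9,13,14,16); its 9 consecutive differences strictly alternate in sign, and length 10 is optimal.

10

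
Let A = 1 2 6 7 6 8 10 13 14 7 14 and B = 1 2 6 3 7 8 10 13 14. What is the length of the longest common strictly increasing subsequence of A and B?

A longest common strictly increasing subsequence is 1, 2, 6, 7, 8, 10, 13, 14 (length 8); it appears in order in both A and B, and no longer such subsequence exists.

8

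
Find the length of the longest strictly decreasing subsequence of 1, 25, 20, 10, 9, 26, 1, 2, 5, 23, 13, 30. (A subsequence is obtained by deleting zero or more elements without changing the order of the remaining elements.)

5

One longest decreasing subsequence is 25, 20, 10, 9, 1 (positions 2,3,4,5,7), of length 5; no longer one exists.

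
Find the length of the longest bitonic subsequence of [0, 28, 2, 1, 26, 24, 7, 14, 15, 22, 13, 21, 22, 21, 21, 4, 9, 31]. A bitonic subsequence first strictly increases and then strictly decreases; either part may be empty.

9

Let inc[i] be the LIS ending at i and dec[i] the longest strictly decreasing subsequence starting at i. inc = [1, 2, 2, 2, 3, 3, 3, 4, 5, 6, 4, 6, 7, 6, 6, 3, 4, 8], dec = [1, 6, 2, 1, 5, 4, 2, 3, 3, 3, 2, 2, 3, 2, 2, 1, 1, 1].
max_i inc[i]+dec[i]−1 = 9, with one witness 0, 2, 7, 14, 15, 21, 22, 21, 9.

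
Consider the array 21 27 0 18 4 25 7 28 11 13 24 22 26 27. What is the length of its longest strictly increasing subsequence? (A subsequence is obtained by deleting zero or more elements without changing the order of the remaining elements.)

Scanning left to right, the best length ending at each element is: 21→1, 27→2, 0→1, 18→2, 4→2, 25→3, 7→3, 28→4, 11→4, 13→5, 24→6, 22→6, 26→7, 27→8.
So the longest increasing subsequence has length 8, e.g. 0, 4, 7, 11, 13, 24, 26, 27.

8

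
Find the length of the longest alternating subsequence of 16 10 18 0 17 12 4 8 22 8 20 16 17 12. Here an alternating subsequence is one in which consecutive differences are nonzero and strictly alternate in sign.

Track the best alternating length ending on an up-step vs a down-step at each position: up/down = 1/1, 1/2, 3/1, 1/4, 5/4, 5/6, 5/6, 7/6, 7/1, 7/8, 9/8, 9/10, 11/10, 9/12.
The maximum over both is 12; one such subsequence is 16, 10, 18, 0, 17, 12, 22, 8, 20, 16, 17, 12.

12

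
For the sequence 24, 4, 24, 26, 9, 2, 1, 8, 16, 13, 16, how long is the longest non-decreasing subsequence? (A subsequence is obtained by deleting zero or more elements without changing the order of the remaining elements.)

One longest non-decreasing subsequence is 4, 9, 16, 16 (positions 2,5,9,11), of length 4; no longer one exists.

4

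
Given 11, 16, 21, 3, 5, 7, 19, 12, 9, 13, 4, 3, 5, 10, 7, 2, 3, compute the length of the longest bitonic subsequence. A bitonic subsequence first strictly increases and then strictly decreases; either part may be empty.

9

One longest bitonic subsequence is 11, 16, 21, 19, 12, 9, 4, 3, 2 (positions 1,2,3,7,8,9,11,12,16): it rises to 21 then falls. Length 9 is optimal.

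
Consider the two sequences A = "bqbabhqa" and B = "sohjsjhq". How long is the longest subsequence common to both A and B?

2

A longest common subsequence is hq (length 2); the LCS DP confirms no longer common subsequence exists.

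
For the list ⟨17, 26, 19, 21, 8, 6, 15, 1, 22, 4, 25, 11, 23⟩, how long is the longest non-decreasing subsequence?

Let dp[i] be the longest non-decreasing subsequence ending at position i. Then dp = [1, 2, 2, 3, 1, 1, 2, 1, 4, 2, 5, 3, 5].
The maximum is 5; one witness is 17, 19, 21, 22, 25 at positions 1,3,4,9,11.

5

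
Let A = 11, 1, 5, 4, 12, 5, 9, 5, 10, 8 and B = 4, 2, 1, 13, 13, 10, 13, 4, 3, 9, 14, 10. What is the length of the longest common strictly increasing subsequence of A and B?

A longest common strictly increasing subsequence is 1, 4, 9, 10 (length 4); it appears in order in both A and B, and no longer such subsequence exists.

4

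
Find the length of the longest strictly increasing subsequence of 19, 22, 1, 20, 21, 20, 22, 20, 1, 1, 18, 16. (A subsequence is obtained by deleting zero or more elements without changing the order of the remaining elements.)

Scanning left to right, the best length ending at each element is: 19→1, 22→2, 1→1, 20→2, 21→3, 20→2, 22→4, 20→2, 1→1, 1→1, 18→2, 16→2.
So the longest increasing subsequence has length 4, e.g. 19, 20, 21, 22.

4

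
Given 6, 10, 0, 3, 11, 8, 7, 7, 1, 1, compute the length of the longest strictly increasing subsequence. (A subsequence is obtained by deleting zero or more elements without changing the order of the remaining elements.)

Scanning left to right, the best length ending at each element is: 6→1, 10→2, 0→1, 3→2, 11→3, 8→3, 7→3, 7→3, 1→2, 1→2.
So the longest increasing subsequence has length 3, e.g. 6, 10, 11.

3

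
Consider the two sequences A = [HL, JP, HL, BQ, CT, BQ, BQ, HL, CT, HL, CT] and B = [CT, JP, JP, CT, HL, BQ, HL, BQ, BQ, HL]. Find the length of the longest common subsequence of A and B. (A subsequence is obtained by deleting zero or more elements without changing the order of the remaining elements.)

Backtracking the LCS table gives one alignment: JP (A2,B3) → HL (A3,B5) → BQ (A4,B6) → BQ (A6,B8) → BQ (A7,B9) → HL (A10,B10).
So the longest common subsequence has length 6.

6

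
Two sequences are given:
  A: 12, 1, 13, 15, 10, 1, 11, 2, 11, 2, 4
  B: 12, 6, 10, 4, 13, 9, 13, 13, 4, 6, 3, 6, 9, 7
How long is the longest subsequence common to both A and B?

Backtracking the LCS table gives one alignment: 12 (A1,B1) → 13 (A3,B8) → 4 (A11,B9).
So the longest common subsequence has length 3.

3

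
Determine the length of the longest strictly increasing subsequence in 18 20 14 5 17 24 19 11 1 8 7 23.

4

Let dp[i] be the longest increasing subsequence ending at position i. Then dp = [1, 2, 1, 1, 2, 3, 3, 2, 1, 2, 2, 4].
The maximum is 4; one witness is 14, 17, 19, 23 at positions 3,5,7,12.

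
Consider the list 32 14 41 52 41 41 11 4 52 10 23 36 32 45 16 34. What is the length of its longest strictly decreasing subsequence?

Let dp[i] be the longest decreasing subsequence ending at position i. Then dp = [1, 2, 1, 1, 2, 2, 3, 4, 1, 4, 3, 3, 4, 2, 5, 4].
The maximum is 5; one witness is 52, 41, 36, 32, 16 at positions 4,5,12,13,15.

5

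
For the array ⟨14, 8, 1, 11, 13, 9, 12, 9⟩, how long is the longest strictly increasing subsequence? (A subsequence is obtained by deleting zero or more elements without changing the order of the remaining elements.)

3

Let dp[i] be the longest increasing subsequence ending at position i. Then dp = [1, 1, 1, 2, 3, 2, 3, 2].
The maximum is 3; one witness is 8, 11, 13 at positions 2,4,5.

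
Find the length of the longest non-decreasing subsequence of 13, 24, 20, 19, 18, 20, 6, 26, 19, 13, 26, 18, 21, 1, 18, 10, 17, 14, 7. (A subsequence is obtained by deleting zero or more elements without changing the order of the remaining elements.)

5

Let dp[i] be the longest non-decreasing subsequence ending at position i. Then dp = [1, 2, 2, 2, 2, 3, 1, 4, 3, 2, 5, 3, 4, 1, 4, 2, 3, 3, 2].
The maximum is 5; one witness is 13, 20, 20, 26, 26 at positions 1,3,6,8,11.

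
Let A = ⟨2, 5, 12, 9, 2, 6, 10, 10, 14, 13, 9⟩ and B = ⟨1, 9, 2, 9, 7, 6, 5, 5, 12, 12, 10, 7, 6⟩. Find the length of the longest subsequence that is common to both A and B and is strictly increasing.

3

A longest common strictly increasing subsequence is 2, 5, 12 (length 3); it appears in order in both A and B, and no longer such subsequence exists.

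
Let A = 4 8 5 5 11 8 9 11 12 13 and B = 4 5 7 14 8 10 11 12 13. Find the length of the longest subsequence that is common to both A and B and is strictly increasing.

For each value that appears in both, track the longest common increasing run ending there.
The best achievable length is 6; one witness is 4, 5, 8, 11, 12, 13 (A-positions 1,3,6,8,9,10, B-positions 1,2,5,7,8,9).

6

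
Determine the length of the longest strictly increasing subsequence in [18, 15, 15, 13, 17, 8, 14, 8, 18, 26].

4

Scanning left to right, the best length ending at each element is: 18→1, 15→1, 15→1, 13→1, 17→2, 8→1, 14→2, 8→1, 18→3, 26→4.
So the longest increasing subsequence has length 4, e.g. 15, 17, 18, 26.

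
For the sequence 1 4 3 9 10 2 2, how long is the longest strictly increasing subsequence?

4

Scanning left to right, the best length ending at each element is: 1→1, 4→2, 3→2, 9→3, 10→4, 2→2, 2→2.
So the longest increasing subsequence has length 4, e.g. 1, 4, 9, 10.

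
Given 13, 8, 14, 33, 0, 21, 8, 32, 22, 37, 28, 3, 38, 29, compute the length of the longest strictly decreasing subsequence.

4

Let dp[i] be the longest decreasing subsequence ending at position i. Then dp = [1, 2, 1, 1, 3, 2, 3, 2, 3, 1, 3, 4, 1, 3].
The maximum is 4; one witness is 33, 21, 8, 3 at positions 4,6,7,12.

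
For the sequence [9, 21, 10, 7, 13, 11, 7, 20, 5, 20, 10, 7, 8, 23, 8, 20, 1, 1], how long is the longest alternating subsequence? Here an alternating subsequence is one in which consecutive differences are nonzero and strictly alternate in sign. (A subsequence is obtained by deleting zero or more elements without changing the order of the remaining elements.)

13

Track the best alternating length ending on an up-step vs a down-step at each position: up/down = 1/1, 2/1, 2/3, 1/3, 4/3, 4/5, 1/5, 6/3, 1/7, 8/3, 8/9, 8/9, 10/9, 10/1, 10/11, 12/11, 1/13, 1/13.
The maximum over both is 13; one such subsequence is 9, 21, 10, 13, 11, 20, 5, 20, 10, 23, 8, 20, 1.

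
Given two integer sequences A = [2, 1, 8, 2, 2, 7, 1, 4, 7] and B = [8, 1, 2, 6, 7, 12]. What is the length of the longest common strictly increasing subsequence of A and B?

For each value that appears in both, track the longest common increasing run ending there.
The best achievable length is 3; one witness is 1, 2, 7 (A-positions 2,4,6, B-positions 2,3,5).

3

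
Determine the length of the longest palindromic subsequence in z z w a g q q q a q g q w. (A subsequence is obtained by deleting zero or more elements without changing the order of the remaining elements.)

One longest palindromic subsequence is wgqqqqgw (positions 3,5,6,7,8,10,11,13); it reads the same forward and backward, and the interval DP gives dp[1][13] = 8.

8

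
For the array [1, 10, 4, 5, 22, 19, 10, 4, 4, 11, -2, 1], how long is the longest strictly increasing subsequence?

Scanning left to right, the best length ending at each element is: 1→1, 10→2, 4→2, 5→3, 22→4, 19→4, 10→4, 4→2, 4→2, 11→5, -2→1, 1→2.
So the longest increasing subsequence has length 5, e.g. 1, 4, 5, 10, 11.

5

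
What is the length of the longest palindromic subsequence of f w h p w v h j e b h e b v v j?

One longest palindromic subsequence is jbebj (positions 8,10,12,13,16); it reads the same forward and backward, and the interval DP gives dp[1][16] = 5.

5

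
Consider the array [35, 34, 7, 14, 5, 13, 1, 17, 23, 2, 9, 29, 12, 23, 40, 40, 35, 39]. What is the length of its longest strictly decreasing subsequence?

One longest decreasing subsequence is 35, 34, 7, 5, 1 (positions 1,2,3,5,7), of length 5; no longer one exists.

5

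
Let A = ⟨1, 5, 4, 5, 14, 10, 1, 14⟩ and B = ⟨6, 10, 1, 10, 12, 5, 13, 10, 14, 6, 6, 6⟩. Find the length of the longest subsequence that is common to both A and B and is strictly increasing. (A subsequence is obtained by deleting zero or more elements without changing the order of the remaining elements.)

A longest common strictly increasing subsequence is 1, 5, 10, 14 (length 4); it appears in order in both A and B, and no longer such subsequence exists.

4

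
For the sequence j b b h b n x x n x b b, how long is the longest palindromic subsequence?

8

Using dp[i][j] = 2 + dp[i+1][j−1] if the ends match, else max(dp[i+1][j], dp[i][j−1]):
dp[1][12] = 8. A witness is bbnxxnbb at positions 2,3,6,7,8,9,11,12.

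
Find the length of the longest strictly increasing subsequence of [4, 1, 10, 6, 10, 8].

One longest increasing subsequence is 4, 6, 10 (positions 1,4,5), of length 3; no longer one exists.

3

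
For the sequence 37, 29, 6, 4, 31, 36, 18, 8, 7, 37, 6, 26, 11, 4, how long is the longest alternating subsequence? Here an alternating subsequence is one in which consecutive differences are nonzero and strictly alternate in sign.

Track the best alternating length ending on an up-step vs a down-step at each position: up/down = 1/1, 1/2, 1/2, 1/2, 3/2, 3/2, 3/4, 3/4, 3/4, 5/1, 3/6, 7/6, 7/8, 1/8.
The maximum over both is 8; one such subsequence is 37, 29, 31, 18, 37, 6, 26, 11.

8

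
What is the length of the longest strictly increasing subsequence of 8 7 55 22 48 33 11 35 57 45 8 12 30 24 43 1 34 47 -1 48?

One longest increasing subsequence is 8, 22, 33, 35, 45, 47, 48 (positions 1,4,6,8,10,18,20), of length 7; no longer one exists.

7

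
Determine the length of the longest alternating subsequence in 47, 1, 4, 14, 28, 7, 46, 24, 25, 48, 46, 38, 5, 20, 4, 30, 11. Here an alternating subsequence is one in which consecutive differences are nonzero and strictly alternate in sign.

Track the best alternating length ending on an up-step vs a down-step at each position: up/down = 1/1, 1/2, 3/2, 3/2, 3/2, 3/4, 5/2, 5/6, 7/6, 7/1, 7/8, 7/8, 3/8, 9/8, 3/10, 11/8, 11/12.
The maximum over both is 12; one such subsequence is 47, 1, 14, 7, 46, 24, 25, 5, 20, 4, 30, 11.

12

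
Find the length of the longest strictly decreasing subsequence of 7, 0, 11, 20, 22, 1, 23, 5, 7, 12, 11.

Scanning left to right, the best length ending at each element is: 7→1, 0→2, 11→1, 20→1, 22→1, 1→2, 23→1, 5→2, 7→2, 12→2, 11→3.
So the longest decreasing subsequence has length 3, e.g. 20, 12, 11.

3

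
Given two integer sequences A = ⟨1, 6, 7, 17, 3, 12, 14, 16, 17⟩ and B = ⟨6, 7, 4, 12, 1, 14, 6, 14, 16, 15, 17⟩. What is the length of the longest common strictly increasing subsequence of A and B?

6

For each value that appears in both, track the longest common increasing run ending there.
The best achievable length is 6; one witness is 6, 7, 12, 14, 16, 17 (A-positions 2,3,6,7,8,9, B-positions 1,2,4,6,9,11).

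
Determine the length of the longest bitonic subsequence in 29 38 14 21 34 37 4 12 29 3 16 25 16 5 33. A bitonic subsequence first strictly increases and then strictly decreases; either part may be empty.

8

Let inc[i] be the LIS ending at i and dec[i] the longest strictly decreasing subsequence starting at i. inc = [1, 2, 1, 2, 3, 4, 1, 2, 3, 1, 3, 4, 3, 2, 5], dec = [4, 6, 3, 3, 5, 5, 2, 2, 4, 1, 2, 3, 2, 1, 1].
max_i inc[i]+dec[i]−1 = 8, with one witness 14, 21, 34, 37, 29, 25, 16, 5.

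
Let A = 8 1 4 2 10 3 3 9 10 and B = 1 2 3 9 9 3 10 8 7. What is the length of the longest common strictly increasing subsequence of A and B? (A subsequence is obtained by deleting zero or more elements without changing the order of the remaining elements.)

A longest common strictly increasing subsequence is 1, 2, 3, 9, 10 (length 5); it appears in order in both A and B, and no longer such subsequence exists.

5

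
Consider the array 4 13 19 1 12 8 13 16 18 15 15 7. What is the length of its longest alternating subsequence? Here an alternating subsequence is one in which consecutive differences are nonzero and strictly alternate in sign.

Track the best alternating length ending on an up-step vs a down-step at each position: up/down = 1/1, 2/1, 2/1, 1/3, 4/3, 4/5, 6/3, 6/3, 6/3, 6/7, 6/7, 4/7.
The maximum over both is 7; one such subsequence is 4, 13, 1, 12, 8, 16, 15.

7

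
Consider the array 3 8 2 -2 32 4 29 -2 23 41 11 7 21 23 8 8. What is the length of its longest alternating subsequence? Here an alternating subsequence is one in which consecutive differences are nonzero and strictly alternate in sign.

A longest alternating subsequence is 3, 8, 2, 32, 4, 29, -2, 23, 11, 21, 8 (positions 1,2,3,5,6,7,8,9,11,13,15); its 10 consecutive differences strictly alternate in sign, and length 11 is optimal.

11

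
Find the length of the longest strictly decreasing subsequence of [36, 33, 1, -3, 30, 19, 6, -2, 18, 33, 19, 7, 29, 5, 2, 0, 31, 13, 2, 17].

9

Scanning left to right, the best length ending at each element is: 36→1, 33→2, 1→3, -3→4, 30→3, 19→4, 6→5, -2→6, 18→5, 33→2, 19→4, 7→6, 29→4, 5→7, 2→8, 0→9, 31→3, 13→6, 2→8, 17→6.
So the longest decreasing subsequence has length 9, e.g. 36, 33, 30, 19, 18, 7, 5, 2, 0.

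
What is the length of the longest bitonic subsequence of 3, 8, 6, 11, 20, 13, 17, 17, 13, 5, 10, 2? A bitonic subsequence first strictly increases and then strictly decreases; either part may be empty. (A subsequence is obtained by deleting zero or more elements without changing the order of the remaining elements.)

8

Let inc[i] be the LIS ending at i and dec[i] the longest strictly decreasing subsequence starting at i. inc = [1, 2, 2, 3, 4, 4, 5, 5, 4, 2, 3, 1], dec = [2, 4, 3, 3, 5, 3, 4, 4, 3, 2, 2, 1].
max_i inc[i]+dec[i]−1 = 8, with one witness 3, 8, 11, 20, 17, 13, 10, 2.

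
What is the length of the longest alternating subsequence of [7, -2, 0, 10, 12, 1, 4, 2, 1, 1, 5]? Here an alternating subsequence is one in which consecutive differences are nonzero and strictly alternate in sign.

A longest alternating subsequence is 7, -2, 10, 1, 4, 2, 5 (positions 1,2,4,6,7,8,11); its 6 consecutive differences strictly alternate in sign, and length 7 is optimal.

7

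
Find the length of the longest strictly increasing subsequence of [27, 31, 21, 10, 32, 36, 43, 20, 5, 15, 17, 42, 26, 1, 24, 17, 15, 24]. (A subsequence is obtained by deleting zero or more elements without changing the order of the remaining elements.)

5

Let dp[i] be the longest increasing subsequence ending at position i. Then dp = [1, 2, 1, 1, 3, 4, 5, 2, 1, 2, 3, 5, 4, 1, 4, 3, 2, 4].
The maximum is 5; one witness is 27, 31, 32, 36, 43 at positions 1,2,5,6,7.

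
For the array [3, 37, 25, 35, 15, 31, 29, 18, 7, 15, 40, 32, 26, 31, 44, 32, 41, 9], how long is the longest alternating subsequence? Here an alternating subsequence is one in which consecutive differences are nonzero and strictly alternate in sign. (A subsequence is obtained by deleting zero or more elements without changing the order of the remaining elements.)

A longest alternating subsequence is 3, 37, 25, 35, 15, 31, 29, 40, 32, 44, 32, 41, 9 (positions 1,2,3,4,5,6,7,11,12,15,16,17,18); its 12 consecutive differences strictly alternate in sign, and length 13 is optimal.

13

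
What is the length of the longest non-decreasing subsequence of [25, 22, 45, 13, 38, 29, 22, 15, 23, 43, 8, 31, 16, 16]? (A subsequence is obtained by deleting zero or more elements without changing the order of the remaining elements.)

4

Let dp[i] be the longest non-decreasing subsequence ending at position i. Then dp = [1, 1, 2, 1, 2, 2, 2, 2, 3, 4, 1, 4, 3, 4].
The maximum is 4; one witness is 22, 22, 23, 43 at positions 2,7,9,10.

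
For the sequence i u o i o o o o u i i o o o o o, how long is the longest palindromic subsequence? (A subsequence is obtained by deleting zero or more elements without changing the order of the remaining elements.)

12

One longest palindromic subsequence is oooooiiooooo (positions 3,5,6,7,8,10,11,12,13,14,15,16); it reads the same forward and backward, and the interval DP gives dp[1][16] = 12.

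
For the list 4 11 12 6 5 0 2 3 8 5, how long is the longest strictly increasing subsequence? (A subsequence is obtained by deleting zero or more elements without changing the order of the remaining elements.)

4

Scanning left to right, the best length ending at each element is: 4→1, 11→2, 12→3, 6→2, 5→2, 0→1, 2→2, 3→3, 8→4, 5→4.
So the longest increasing subsequence has length 4, e.g. 0, 2, 3, 8.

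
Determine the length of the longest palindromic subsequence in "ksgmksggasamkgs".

10

One longest palindromic subsequence is sgksggskgs (positions 2,3,5,6,7,8,10,13,14,15); it reads the same forward and backward, and the interval DP gives dp[1][15] = 10.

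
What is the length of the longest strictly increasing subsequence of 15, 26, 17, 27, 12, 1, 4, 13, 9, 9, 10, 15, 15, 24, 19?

Let dp[i] be the longest increasing subsequence ending at position i. Then dp = [1, 2, 2, 3, 1, 1, 2, 3, 3, 3, 4, 5, 5, 6, 6].
The maximum is 6; one witness is 1, 4, 9, 10, 15, 24 at positions 6,7,9,11,12,14.

6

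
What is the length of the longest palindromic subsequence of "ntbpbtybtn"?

Using dp[i][j] = 2 + dp[i+1][j−1] if the ends match, else max(dp[i+1][j], dp[i][j−1]):
dp[1][10] = 7. A witness is ntbybtn at positions 1,2,3,7,8,9,10.

7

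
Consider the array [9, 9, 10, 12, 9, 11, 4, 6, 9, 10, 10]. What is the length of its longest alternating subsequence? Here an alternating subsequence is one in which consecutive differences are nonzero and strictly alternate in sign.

A longest alternating subsequence is 9, 10, 9, 11, 4, 6 (positions 1,3,5,6,7,8); its 5 consecutive differences strictly alternate in sign, and length 6 is optimal.

6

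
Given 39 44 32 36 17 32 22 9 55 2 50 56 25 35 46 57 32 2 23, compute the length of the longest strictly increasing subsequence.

One longest increasing subsequence is 17, 22, 25, 35, 46, 57 (positions 5,7,13,14,15,16), of length 6; no longer one exists.

6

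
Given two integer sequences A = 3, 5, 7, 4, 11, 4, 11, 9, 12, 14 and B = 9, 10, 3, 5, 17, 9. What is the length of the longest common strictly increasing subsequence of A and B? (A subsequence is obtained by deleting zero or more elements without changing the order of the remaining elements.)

For each value that appears in both, track the longest common increasing run ending there.
The best achievable length is 3; one witness is 3, 5, 9 (A-positions 1,2,8, B-positions 3,4,6).

3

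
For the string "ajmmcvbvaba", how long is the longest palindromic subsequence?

One longest palindromic subsequence is ababa (positions 1,7,9,10,11); it reads the same forward and backward, and the interval DP gives dp[1][11] = 5.

5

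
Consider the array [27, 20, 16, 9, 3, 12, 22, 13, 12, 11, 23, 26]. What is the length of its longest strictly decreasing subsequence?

6

Scanning left to right, the best length ending at each element is: 27→1, 20→2, 16→3, 9→4, 3→5, 12→4, 22→2, 13→4, 12→5, 11→6, 23→2, 26→2.
So the longest decreasing subsequence has length 6, e.g. 27, 20, 16, 13, 12, 11.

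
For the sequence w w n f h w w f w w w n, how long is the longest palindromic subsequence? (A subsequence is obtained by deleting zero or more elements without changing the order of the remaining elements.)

One longest palindromic subsequence is wwfwwfww (positions 1,2,4,6,7,8,10,11); it reads the same forward and backward, and the interval DP gives dp[1][12] = 8.

8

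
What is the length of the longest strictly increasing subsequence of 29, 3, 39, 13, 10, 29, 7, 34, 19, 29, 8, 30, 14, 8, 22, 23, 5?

Let dp[i] be the longest increasing subsequence ending at position i. Then dp = [1, 1, 2, 2, 2, 3, 2, 4, 3, 4, 3, 5, 4, 3, 5, 6, 2].
The maximum is 6; one witness is 3, 7, 8, 14, 22, 23 at positions 2,7,11,13,15,16.

6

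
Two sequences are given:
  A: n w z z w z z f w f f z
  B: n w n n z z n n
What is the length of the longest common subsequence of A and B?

A longest common subsequence is nwzz (length 4); the LCS DP confirms no longer common subsequence exists.

4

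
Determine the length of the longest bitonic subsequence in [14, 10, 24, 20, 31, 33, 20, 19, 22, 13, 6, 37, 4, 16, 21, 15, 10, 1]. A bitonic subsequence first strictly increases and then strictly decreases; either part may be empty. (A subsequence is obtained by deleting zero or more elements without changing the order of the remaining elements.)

10

One longest bitonic subsequence is 14, 24, 31, 33, 20, 19, 16, 15, 10, 1 (positions 1,3,5,6,7,8,14,16,17,18): it rises to 33 then falls. Length 10 is optimal.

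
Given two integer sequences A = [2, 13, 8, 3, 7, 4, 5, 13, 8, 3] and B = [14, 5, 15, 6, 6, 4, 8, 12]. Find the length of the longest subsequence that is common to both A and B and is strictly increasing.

2

For each value that appears in both, track the longest common increasing run ending there.
The best achievable length is 2; one witness is 5, 8 (A-positions 7,9, B-positions 2,7).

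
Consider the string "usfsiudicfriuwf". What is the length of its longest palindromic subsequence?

7

Using dp[i][j] = 2 + dp[i+1][j−1] if the ends match, else max(dp[i+1][j], dp[i][j−1]):
dp[1][15] = 7. A witness is fuiriuf at positions 3,6,8,11,12,13,15.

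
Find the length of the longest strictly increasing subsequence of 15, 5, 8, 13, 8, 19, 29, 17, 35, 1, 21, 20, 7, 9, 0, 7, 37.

One longest increasing subsequence is 5, 8, 13, 19, 29, 35, 37 (positions 2,3,4,6,7,9,17), of length 7; no longer one exists.

7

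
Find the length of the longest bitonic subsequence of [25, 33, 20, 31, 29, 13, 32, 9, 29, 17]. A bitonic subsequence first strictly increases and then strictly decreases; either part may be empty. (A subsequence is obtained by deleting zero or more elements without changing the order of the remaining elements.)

6

One longest bitonic subsequence is 25, 33, 31, 29, 13, 9 (positions 1,2,4,5,6,8): it rises to 33 then falls. Length 6 is optimal.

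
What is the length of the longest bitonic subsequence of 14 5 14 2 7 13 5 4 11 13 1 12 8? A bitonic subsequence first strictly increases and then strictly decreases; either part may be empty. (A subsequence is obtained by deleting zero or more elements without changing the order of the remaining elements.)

6

Let inc[i] be the LIS ending at i and dec[i] the longest strictly decreasing subsequence starting at i. inc = [1, 1, 2, 1, 2, 3, 2, 2, 3, 4, 1, 4, 3], dec = [5, 3, 5, 2, 4, 4, 3, 2, 2, 3, 1, 2, 1].
max_i inc[i]+dec[i]−1 = 6, with one witness 5, 14, 13, 5, 4, 1.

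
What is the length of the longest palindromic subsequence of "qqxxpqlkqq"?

6

One longest palindromic subsequence is qqxxqq (positions 1,2,3,4,9,10); it reads the same forward and backward, and the interval DP gives dp[1][10] = 6.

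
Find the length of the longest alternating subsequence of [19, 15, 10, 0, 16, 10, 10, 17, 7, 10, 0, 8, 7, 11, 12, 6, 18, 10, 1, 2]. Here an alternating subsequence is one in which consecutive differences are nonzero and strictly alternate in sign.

A longest alternating subsequence is 19, 15, 16, 10, 17, 7, 10, 0, 8, 7, 11, 6, 18, 1, 2 (positions 1,2,5,6,8,9,10,11,12,13,14,16,17,19,20); its 14 consecutive differences strictly alternate in sign, and length 15 is optimal.

15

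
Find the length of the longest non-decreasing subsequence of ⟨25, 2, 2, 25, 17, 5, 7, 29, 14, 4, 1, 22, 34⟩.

7

Let dp[i] be the longest non-decreasing subsequence ending at position i. Then dp = [1, 1, 2, 3, 3, 3, 4, 5, 5, 3, 1, 6, 7].
The maximum is 7; one witness is 2, 2, 5, 7, 14, 22, 34 at positions 2,3,6,7,9,12,13.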